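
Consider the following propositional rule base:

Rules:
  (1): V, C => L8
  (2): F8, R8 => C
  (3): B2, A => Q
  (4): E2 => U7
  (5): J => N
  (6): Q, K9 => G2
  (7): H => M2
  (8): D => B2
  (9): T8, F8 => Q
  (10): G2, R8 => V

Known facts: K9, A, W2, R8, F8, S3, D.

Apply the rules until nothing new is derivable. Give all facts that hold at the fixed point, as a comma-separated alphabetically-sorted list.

Round 1 — (2), (8), derive C, B2.
Round 2 — (3), derive Q.
Round 3 — (6), derive G2.
Round 4 — (10), derive V.
Round 5 — (1), derive L8.

A, B2, C, D, F8, G2, K9, L8, Q, R8, S3, V, W2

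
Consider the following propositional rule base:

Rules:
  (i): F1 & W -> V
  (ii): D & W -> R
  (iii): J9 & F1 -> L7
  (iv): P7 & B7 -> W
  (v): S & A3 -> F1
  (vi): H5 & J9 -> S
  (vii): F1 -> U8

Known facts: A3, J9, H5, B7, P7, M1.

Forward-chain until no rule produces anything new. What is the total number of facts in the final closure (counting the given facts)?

12

Round 1: (iv) [P7 & B7 -> W]; (vi) [H5 & J9 -> S]. Adds W, S.
Round 2: (v) [S & A3 -> F1]. Adds F1.
Round 3: (i) [F1 & W -> V]; (iii) [J9 & F1 -> L7]; (vii) [F1 -> U8]. Adds V, L7, U8.
Closure: {A3, B7, F1, H5, J9, L7, M1, P7, S, U8, V, W} — 12 facts.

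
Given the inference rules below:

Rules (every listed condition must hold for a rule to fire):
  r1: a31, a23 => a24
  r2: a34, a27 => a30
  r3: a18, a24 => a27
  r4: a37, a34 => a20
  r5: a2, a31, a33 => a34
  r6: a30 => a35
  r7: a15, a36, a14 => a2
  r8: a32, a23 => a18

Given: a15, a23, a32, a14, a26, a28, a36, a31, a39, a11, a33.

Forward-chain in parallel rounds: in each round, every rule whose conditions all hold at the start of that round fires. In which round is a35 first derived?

4

Round 1: r1 [a31, a23 => a24]; r7 [a15, a36, a14 => a2]; r8 [a32, a23 => a18]. New: a24, a2, a18.
Round 2: r3 [a18, a24 => a27]; r5 [a2, a31, a33 => a34]. New: a27, a34.
Round 3: r2 [a34, a27 => a30]. New: a30.
Round 4: r6 [a30 => a35]. New: a35.
a35 first appears in round 4.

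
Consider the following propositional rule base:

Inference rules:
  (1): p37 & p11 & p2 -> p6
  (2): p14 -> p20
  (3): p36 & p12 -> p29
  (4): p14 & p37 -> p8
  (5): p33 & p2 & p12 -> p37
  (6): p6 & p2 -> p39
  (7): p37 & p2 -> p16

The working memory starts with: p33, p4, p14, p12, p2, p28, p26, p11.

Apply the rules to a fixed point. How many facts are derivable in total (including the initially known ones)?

14

[1] (2) [p14 -> p20]; (5) [p33 & p2 & p12 -> p37]. ⇒ new: p20, p37.
[2] (1) [p37 & p11 & p2 -> p6]; (4) [p14 & p37 -> p8]; (7) [p37 & p2 -> p16]. ⇒ new: p6, p8, p16.
[3] (6) [p6 & p2 -> p39]. ⇒ new: p39.
Closure: {p11, p12, p14, p16, p2, p20, p26, p28, p33, p37, p39, p4, p6, p8} — 14 facts.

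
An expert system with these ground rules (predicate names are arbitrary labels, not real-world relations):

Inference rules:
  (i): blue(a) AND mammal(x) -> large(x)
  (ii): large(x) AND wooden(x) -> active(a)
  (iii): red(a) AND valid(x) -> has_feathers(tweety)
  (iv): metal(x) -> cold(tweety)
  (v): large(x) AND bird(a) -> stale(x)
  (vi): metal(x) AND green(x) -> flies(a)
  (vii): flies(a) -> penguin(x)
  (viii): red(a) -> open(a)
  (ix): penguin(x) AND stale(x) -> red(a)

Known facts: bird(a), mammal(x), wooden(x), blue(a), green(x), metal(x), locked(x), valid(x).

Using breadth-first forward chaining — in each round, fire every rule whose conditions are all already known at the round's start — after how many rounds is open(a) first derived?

4

[1] (i) [blue(a) AND mammal(x) -> large(x)]; (iv) [metal(x) -> cold(tweety)]; (vi) [metal(x) AND green(x) -> flies(a)]. ⇒ new: large(x), cold(tweety), flies(a).
[2] (ii) [large(x) AND wooden(x) -> active(a)]; (v) [large(x) AND bird(a) -> stale(x)]; (vii) [flies(a) -> penguin(x)]. ⇒ new: active(a), stale(x), penguin(x).
[3] (ix) [penguin(x) AND stale(x) -> red(a)]. ⇒ new: red(a).
[4] (iii) [red(a) AND valid(x) -> has_feathers(tweety)]; (viii) [red(a) -> open(a)]. ⇒ new: has_feathers(tweety), open(a).
open(a) first appears in round 4.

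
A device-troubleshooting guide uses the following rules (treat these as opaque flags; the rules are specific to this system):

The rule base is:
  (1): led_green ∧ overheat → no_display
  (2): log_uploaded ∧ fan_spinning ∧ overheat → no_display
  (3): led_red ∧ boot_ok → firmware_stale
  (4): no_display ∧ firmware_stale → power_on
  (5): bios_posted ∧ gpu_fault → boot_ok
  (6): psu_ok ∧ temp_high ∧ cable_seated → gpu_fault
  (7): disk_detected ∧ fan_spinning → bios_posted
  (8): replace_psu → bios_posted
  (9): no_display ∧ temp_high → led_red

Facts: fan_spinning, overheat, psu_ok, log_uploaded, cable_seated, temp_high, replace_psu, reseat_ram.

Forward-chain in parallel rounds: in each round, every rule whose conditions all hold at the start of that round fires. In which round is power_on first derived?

4

[1] (2) [log_uploaded ∧ fan_spinning ∧ overheat → no_display]; (6) [psu_ok ∧ temp_high ∧ cable_seated → gpu_fault]; (8) [replace_psu → bios_posted]. ⇒ new: no_display, gpu_fault, bios_posted.
[2] (5) [bios_posted ∧ gpu_fault → boot_ok]; (9) [no_display ∧ temp_high → led_red]. ⇒ new: boot_ok, led_red.
[3] (3) [led_red ∧ boot_ok → firmware_stale]. ⇒ new: firmware_stale.
[4] (4) [no_display ∧ firmware_stale → power_on]. ⇒ new: power_on.
power_on first appears in round 4.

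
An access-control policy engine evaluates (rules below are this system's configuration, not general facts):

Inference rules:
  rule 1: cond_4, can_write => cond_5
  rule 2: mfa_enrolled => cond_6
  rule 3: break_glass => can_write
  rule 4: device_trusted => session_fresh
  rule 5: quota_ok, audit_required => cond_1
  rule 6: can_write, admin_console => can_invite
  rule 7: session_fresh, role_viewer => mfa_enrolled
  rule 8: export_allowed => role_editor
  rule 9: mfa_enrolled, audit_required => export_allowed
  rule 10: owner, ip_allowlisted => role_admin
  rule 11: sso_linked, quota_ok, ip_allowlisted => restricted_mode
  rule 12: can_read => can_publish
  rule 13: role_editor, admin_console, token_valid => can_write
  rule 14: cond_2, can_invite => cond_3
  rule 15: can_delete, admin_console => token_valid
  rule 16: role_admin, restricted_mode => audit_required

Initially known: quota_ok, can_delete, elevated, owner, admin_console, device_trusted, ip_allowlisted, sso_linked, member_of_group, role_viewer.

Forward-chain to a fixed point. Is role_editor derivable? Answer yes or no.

Round 1 — rule 4, rule 10, rule 11, rule 15, derive session_fresh, role_admin, restricted_mode, token_valid.
Round 2 — rule 7, rule 16, derive mfa_enrolled, audit_required.
Round 3 — rule 2, rule 5, rule 9, derive cond_6, cond_1, export_allowed.
Round 4 — rule 8, derive role_editor.
Round 5 — rule 13, derive can_write.
Round 6 — rule 6, derive can_invite.
role_editor appears in round 4, so it is derivable.

yes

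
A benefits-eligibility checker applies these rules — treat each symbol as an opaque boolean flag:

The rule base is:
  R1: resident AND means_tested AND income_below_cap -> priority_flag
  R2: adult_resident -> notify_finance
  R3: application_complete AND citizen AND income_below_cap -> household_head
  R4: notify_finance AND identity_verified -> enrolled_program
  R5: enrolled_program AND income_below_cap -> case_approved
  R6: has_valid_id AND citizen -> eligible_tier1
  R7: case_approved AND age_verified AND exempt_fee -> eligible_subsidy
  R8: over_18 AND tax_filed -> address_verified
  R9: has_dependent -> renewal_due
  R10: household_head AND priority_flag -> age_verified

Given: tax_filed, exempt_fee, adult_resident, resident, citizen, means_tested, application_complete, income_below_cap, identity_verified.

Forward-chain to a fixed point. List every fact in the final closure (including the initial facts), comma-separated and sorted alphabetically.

Round 1: R1 [resident AND means_tested AND income_below_cap -> priority_flag]; R2 [adult_resident -> notify_finance]; R3 [application_complete AND citizen AND income_below_cap -> household_head]. New: priority_flag, notify_finance, household_head.
Round 2: R4 [notify_finance AND identity_verified -> enrolled_program]; R10 [household_head AND priority_flag -> age_verified]. New: enrolled_program, age_verified.
Round 3: R5 [enrolled_program AND income_below_cap -> case_approved]. New: case_approved.
Round 4: R7 [case_approved AND age_verified AND exempt_fee -> eligible_subsidy]. New: eligible_subsidy.

adult_resident, age_verified, application_complete, case_approved, citizen, eligible_subsidy, enrolled_program, exempt_fee, household_head, identity_verified, income_below_cap, means_tested, notify_finance, priority_flag, resident, tax_filed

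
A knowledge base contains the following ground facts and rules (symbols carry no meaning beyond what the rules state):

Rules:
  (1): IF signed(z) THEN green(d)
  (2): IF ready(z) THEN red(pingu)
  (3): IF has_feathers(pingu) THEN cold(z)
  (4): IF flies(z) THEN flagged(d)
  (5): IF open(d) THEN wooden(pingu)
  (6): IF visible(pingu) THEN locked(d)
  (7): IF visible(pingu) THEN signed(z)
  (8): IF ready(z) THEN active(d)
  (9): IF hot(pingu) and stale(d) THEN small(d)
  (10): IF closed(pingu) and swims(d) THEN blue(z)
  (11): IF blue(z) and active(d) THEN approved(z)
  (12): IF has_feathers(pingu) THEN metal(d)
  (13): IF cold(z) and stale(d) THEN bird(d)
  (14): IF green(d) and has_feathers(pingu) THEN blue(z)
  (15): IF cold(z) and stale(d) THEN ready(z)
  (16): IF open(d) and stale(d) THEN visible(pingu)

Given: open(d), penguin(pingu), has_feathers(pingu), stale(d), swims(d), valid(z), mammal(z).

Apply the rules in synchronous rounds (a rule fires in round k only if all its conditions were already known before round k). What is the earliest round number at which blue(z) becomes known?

Round 1 fires (3), (5), (12), (16), giving cold(z), wooden(pingu), metal(d), visible(pingu).
Round 2 fires (6), (7), (13), (15), giving locked(d), signed(z), bird(d), ready(z).
Round 3 fires (1), (2), (8), giving green(d), red(pingu), active(d).
Round 4 fires (14), giving blue(z).
blue(z) first appears in round 4.

4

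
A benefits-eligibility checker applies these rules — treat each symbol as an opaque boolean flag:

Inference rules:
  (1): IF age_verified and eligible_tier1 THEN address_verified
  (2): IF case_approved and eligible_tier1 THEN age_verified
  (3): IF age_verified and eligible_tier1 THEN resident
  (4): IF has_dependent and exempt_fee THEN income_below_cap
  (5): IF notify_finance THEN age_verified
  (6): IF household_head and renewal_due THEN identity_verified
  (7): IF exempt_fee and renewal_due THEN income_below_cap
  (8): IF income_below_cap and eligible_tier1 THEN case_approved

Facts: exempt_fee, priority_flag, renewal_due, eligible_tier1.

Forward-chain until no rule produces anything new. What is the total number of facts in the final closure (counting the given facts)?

9

Round 1 — (7), derive income_below_cap.
Round 2 — (8), derive case_approved.
Round 3 — (2), derive age_verified.
Round 4 — (1), (3), derive address_verified, resident.
Closure: {address_verified, age_verified, case_approved, eligible_tier1, exempt_fee, income_below_cap, priority_flag, renewal_due, resident} — 9 facts.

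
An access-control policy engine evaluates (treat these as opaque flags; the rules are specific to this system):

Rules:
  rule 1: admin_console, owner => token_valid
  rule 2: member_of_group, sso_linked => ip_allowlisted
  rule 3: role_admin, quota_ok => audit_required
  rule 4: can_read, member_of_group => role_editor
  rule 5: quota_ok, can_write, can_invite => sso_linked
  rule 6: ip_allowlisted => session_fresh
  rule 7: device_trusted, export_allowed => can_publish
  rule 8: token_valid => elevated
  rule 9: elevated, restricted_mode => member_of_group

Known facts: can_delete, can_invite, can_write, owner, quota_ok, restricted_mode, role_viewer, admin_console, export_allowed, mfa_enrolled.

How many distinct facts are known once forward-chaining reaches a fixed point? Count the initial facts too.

16

Round 1: rule 1 [admin_console, owner => token_valid]; rule 5 [quota_ok, can_write, can_invite => sso_linked]. Adds token_valid, sso_linked.
Round 2: rule 8 [token_valid => elevated]. Adds elevated.
Round 3: rule 9 [elevated, restricted_mode => member_of_group]. Adds member_of_group.
Round 4: rule 2 [member_of_group, sso_linked => ip_allowlisted]. Adds ip_allowlisted.
Round 5: rule 6 [ip_allowlisted => session_fresh]. Adds session_fresh.
Closure: {admin_console, can_delete, can_invite, can_write, elevated, export_allowed, ip_allowlisted, member_of_group, mfa_enrolled, owner, quota_ok, restricted_mode, role_viewer, session_fresh, sso_linked, token_valid} — 16 facts.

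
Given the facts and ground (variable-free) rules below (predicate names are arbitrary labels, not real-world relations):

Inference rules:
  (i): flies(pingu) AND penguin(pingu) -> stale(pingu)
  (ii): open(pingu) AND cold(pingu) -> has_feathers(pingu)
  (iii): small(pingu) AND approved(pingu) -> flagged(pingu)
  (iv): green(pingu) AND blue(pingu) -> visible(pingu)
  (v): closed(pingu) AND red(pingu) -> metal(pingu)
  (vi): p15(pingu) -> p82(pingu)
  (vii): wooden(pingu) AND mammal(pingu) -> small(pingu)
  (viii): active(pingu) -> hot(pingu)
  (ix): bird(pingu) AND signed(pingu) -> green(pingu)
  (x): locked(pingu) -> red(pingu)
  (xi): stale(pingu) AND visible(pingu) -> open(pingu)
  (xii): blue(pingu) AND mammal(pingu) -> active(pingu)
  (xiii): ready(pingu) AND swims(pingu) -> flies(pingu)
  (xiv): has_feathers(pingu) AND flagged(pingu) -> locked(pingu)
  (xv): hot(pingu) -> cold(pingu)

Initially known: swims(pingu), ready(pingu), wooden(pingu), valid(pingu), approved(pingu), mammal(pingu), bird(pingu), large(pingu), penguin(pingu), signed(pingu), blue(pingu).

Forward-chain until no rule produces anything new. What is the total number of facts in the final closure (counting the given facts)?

Round 1 fires (vii), (ix), (xii), (xiii), giving small(pingu), green(pingu), active(pingu), flies(pingu).
Round 2 fires (i), (iii), (iv), (viii), giving stale(pingu), flagged(pingu), visible(pingu), hot(pingu).
Round 3 fires (xi), (xv), giving open(pingu), cold(pingu).
Round 4 fires (ii), giving has_feathers(pingu).
Round 5 fires (xiv), giving locked(pingu).
Round 6 fires (x), giving red(pingu).
Closure: {active(pingu), approved(pingu), bird(pingu), blue(pingu), cold(pingu), flagged(pingu), flies(pingu), green(pingu), has_feathers(pingu), hot(pingu), large(pingu), locked(pingu), mammal(pingu), open(pingu), penguin(pingu), ready(pingu), red(pingu), signed(pingu), small(pingu), stale(pingu), swims(pingu), valid(pingu), visible(pingu), wooden(pingu)} — 24 facts.

24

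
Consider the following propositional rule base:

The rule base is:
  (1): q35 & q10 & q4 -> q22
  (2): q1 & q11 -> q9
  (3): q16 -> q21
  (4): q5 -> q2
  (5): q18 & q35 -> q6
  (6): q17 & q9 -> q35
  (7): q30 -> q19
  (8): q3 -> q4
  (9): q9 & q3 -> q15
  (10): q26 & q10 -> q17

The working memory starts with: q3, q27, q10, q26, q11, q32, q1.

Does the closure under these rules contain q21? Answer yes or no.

Round 1: (2) [q1 & q11 -> q9]; (8) [q3 -> q4]; (10) [q26 & q10 -> q17]. New: q9, q4, q17.
Round 2: (6) [q17 & q9 -> q35]; (9) [q9 & q3 -> q15]. New: q35, q15.
Round 3: (1) [q35 & q10 & q4 -> q22]. New: q22.
Fixed point reached. q21 is concluded only by (3); (3) needs q16 (never derived).

no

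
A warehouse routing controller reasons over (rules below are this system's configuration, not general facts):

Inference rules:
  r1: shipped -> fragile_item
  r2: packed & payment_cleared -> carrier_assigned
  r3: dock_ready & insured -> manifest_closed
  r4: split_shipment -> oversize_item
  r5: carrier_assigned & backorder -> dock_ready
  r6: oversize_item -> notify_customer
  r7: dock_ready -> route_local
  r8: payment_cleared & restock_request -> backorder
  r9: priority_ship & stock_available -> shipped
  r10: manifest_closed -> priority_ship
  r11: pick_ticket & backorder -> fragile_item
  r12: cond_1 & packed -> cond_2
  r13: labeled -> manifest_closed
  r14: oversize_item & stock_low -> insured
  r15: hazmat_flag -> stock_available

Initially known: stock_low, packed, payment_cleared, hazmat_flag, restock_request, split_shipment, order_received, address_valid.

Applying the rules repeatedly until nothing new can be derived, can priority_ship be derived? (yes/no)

Round 1: r2 [packed & payment_cleared -> carrier_assigned]; r4 [split_shipment -> oversize_item]; r8 [payment_cleared & restock_request -> backorder]; r15 [hazmat_flag -> stock_available]. New: carrier_assigned, oversize_item, backorder, stock_available.
Round 2: r5 [carrier_assigned & backorder -> dock_ready]; r6 [oversize_item -> notify_customer]; r14 [oversize_item & stock_low -> insured]. New: dock_ready, notify_customer, insured.
Round 3: r3 [dock_ready & insured -> manifest_closed]; r7 [dock_ready -> route_local]. New: manifest_closed, route_local.
Round 4: r10 [manifest_closed -> priority_ship]. New: priority_ship.
Round 5: r9 [priority_ship & stock_available -> shipped]. New: shipped.
Round 6: r1 [shipped -> fragile_item]. New: fragile_item.
priority_ship appears in round 4, so it is derivable.

yes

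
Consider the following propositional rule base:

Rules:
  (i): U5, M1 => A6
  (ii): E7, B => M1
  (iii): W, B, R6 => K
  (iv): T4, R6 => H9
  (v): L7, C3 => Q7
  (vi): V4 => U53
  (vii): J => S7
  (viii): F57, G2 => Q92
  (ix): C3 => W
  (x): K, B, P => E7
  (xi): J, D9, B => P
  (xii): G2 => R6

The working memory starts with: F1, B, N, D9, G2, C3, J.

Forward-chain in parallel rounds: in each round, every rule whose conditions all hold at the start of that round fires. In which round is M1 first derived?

Round 1: (vii) [J => S7]; (ix) [C3 => W]; (xi) [J, D9, B => P]; (xii) [G2 => R6]. New: S7, W, P, R6.
Round 2: (iii) [W, B, R6 => K]. New: K.
Round 3: (x) [K, B, P => E7]. New: E7.
Round 4: (ii) [E7, B => M1]. New: M1.
M1 first appears in round 4.

4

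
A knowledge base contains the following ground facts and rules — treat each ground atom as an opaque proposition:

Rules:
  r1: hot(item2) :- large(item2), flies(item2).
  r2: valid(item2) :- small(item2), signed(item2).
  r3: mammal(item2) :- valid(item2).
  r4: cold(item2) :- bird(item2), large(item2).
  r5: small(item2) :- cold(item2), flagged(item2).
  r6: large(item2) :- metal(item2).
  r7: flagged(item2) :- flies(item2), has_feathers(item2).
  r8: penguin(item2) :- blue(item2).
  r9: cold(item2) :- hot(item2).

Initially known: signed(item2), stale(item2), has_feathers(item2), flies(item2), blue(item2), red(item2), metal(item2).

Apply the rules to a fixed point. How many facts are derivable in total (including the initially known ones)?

15

Round 1: r6 [large(item2) :- metal(item2).]; r7 [flagged(item2) :- flies(item2), has_feathers(item2).]; r8 [penguin(item2) :- blue(item2).]. New: large(item2), flagged(item2), penguin(item2).
Round 2: r1 [hot(item2) :- large(item2), flies(item2).]. New: hot(item2).
Round 3: r9 [cold(item2) :- hot(item2).]. New: cold(item2).
Round 4: r5 [small(item2) :- cold(item2), flagged(item2).]. New: small(item2).
Round 5: r2 [valid(item2) :- small(item2), signed(item2).]. New: valid(item2).
Round 6: r3 [mammal(item2) :- valid(item2).]. New: mammal(item2).
Closure: {blue(item2), cold(item2), flagged(item2), flies(item2), has_feathers(item2), hot(item2), large(item2), mammal(item2), metal(item2), penguin(item2), red(item2), signed(item2), small(item2), stale(item2), valid(item2)} — 15 facts.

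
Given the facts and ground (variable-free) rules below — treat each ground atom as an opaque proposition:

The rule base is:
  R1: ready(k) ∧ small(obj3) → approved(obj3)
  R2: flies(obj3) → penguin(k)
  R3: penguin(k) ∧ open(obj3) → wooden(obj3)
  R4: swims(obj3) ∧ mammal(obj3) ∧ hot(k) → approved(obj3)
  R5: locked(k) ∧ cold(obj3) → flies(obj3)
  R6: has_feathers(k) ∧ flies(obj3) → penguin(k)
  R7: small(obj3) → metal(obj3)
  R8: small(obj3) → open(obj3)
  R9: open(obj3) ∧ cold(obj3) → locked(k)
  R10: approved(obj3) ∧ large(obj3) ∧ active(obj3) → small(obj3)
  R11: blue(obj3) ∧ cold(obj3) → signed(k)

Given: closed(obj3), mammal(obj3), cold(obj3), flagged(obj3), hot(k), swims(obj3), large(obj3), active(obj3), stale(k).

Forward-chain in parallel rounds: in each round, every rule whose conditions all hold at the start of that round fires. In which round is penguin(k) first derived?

Round 1 fires R4, giving approved(obj3).
Round 2 fires R10, giving small(obj3).
Round 3 fires R7, R8, giving metal(obj3), open(obj3).
Round 4 fires R9, giving locked(k).
Round 5 fires R5, giving flies(obj3).
Round 6 fires R2, giving penguin(k).
penguin(k) first appears in round 6.

6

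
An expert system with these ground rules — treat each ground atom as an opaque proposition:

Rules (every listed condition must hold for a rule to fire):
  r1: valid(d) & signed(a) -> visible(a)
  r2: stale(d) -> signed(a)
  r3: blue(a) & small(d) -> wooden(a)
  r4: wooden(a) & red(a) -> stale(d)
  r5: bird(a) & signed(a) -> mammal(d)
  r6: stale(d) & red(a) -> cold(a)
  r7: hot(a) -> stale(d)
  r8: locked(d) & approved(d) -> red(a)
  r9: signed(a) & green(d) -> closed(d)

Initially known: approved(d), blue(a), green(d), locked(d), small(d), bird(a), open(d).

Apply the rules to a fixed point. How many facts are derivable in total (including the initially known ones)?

14

Round 1: r3 [blue(a) & small(d) -> wooden(a)]; r8 [locked(d) & approved(d) -> red(a)]. Adds wooden(a), red(a).
Round 2: r4 [wooden(a) & red(a) -> stale(d)]. Adds stale(d).
Round 3: r2 [stale(d) -> signed(a)]; r6 [stale(d) & red(a) -> cold(a)]. Adds signed(a), cold(a).
Round 4: r5 [bird(a) & signed(a) -> mammal(d)]; r9 [signed(a) & green(d) -> closed(d)]. Adds mammal(d), closed(d).
Closure: {approved(d), bird(a), blue(a), closed(d), cold(a), green(d), locked(d), mammal(d), open(d), red(a), signed(a), small(d), stale(d), wooden(a)} — 14 facts.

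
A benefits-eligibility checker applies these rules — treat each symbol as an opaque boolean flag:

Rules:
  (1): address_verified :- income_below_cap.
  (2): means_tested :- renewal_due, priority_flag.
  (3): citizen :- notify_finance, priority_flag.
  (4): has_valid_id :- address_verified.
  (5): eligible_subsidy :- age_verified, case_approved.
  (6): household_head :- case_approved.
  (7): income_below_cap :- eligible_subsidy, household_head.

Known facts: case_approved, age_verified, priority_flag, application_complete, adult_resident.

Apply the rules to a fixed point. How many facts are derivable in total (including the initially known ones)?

Round 1 — (5), (6), derive eligible_subsidy, household_head.
Round 2 — (7), derive income_below_cap.
Round 3 — (1), derive address_verified.
Round 4 — (4), derive has_valid_id.
Closure: {address_verified, adult_resident, age_verified, application_complete, case_approved, eligible_subsidy, has_valid_id, household_head, income_below_cap, priority_flag} — 10 facts.

10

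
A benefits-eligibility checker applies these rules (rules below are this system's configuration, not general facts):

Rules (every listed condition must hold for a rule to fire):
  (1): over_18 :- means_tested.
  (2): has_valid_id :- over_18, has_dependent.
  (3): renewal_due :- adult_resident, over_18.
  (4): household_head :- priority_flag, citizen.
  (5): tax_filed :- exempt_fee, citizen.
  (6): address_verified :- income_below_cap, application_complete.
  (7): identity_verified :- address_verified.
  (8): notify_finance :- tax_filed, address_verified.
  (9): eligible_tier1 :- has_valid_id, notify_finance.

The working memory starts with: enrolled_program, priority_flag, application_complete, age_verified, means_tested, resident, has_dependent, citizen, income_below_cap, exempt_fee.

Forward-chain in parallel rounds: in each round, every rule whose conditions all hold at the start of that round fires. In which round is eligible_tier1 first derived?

Round 1: (1) [over_18 :- means_tested.]; (4) [household_head :- priority_flag, citizen.]; (5) [tax_filed :- exempt_fee, citizen.]; (6) [address_verified :- income_below_cap, application_complete.]. Adds over_18, household_head, tax_filed, address_verified.
Round 2: (2) [has_valid_id :- over_18, has_dependent.]; (7) [identity_verified :- address_verified.]; (8) [notify_finance :- tax_filed, address_verified.]. Adds has_valid_id, identity_verified, notify_finance.
Round 3: (9) [eligible_tier1 :- has_valid_id, notify_finance.]. Adds eligible_tier1.
eligible_tier1 first appears in round 3.

3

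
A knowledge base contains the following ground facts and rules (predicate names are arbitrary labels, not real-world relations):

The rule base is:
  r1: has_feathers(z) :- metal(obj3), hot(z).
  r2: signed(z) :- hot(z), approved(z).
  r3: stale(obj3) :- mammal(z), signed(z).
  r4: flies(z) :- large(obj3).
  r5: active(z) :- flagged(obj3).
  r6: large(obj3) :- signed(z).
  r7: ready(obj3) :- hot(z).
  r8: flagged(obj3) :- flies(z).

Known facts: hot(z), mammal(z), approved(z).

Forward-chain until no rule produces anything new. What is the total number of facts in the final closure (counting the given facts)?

Round 1: r2 [signed(z) :- hot(z), approved(z).]; r7 [ready(obj3) :- hot(z).]. Adds signed(z), ready(obj3).
Round 2: r3 [stale(obj3) :- mammal(z), signed(z).]; r6 [large(obj3) :- signed(z).]. Adds stale(obj3), large(obj3).
Round 3: r4 [flies(z) :- large(obj3).]. Adds flies(z).
Round 4: r8 [flagged(obj3) :- flies(z).]. Adds flagged(obj3).
Round 5: r5 [active(z) :- flagged(obj3).]. Adds active(z).
Closure: {active(z), approved(z), flagged(obj3), flies(z), hot(z), large(obj3), mammal(z), ready(obj3), signed(z), stale(obj3)} — 10 facts.

10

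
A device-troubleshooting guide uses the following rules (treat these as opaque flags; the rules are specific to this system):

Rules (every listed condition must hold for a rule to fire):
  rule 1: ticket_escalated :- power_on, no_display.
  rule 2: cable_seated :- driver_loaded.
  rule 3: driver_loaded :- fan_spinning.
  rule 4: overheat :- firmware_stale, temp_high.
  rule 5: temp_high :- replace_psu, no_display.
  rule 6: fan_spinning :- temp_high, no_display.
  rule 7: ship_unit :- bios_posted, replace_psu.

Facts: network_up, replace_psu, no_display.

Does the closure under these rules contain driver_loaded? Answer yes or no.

[1] rule 5 [temp_high :- replace_psu, no_display.]. ⇒ new: temp_high.
[2] rule 6 [fan_spinning :- temp_high, no_display.]. ⇒ new: fan_spinning.
[3] rule 3 [driver_loaded :- fan_spinning.]. ⇒ new: driver_loaded.
[4] rule 2 [cable_seated :- driver_loaded.]. ⇒ new: cable_seated.
driver_loaded appears in round 3, so it is derivable.

yes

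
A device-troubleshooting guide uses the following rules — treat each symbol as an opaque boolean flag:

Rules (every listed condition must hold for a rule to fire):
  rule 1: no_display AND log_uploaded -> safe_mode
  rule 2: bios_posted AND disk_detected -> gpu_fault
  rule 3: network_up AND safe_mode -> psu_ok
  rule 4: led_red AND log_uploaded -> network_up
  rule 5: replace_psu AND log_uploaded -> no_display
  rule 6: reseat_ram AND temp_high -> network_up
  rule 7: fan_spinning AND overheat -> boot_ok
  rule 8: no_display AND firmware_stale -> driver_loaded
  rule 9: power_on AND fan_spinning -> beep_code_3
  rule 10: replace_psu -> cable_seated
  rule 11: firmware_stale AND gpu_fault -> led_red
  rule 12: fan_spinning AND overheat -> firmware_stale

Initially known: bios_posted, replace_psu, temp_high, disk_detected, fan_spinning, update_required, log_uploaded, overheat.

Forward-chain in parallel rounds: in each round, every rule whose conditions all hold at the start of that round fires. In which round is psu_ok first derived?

Round 1 — rule 2, rule 5, rule 7, rule 10, rule 12, derive gpu_fault, no_display, boot_ok, cable_seated, firmware_stale.
Round 2 — rule 1, rule 8, rule 11, derive safe_mode, driver_loaded, led_red.
Round 3 — rule 4, derive network_up.
Round 4 — rule 3, derive psu_ok.
psu_ok first appears in round 4.

4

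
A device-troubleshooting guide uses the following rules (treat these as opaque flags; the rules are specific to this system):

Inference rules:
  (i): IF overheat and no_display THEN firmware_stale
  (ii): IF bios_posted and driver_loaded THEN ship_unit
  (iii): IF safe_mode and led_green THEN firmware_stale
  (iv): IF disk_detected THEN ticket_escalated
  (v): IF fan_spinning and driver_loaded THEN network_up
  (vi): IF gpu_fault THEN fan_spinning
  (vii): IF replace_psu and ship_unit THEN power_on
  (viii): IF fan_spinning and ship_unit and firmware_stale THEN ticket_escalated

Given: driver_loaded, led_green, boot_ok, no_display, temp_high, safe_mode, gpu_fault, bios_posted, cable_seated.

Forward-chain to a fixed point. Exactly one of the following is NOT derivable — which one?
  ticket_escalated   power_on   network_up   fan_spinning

power_on

Round 1 fires (ii), (iii), (vi), giving ship_unit, firmware_stale, fan_spinning.
Round 2 fires (v), (viii), giving network_up, ticket_escalated.
Derived: fan_spinning (round 1), ticket_escalated (round 2), network_up (round 2). power_on never appears in any round.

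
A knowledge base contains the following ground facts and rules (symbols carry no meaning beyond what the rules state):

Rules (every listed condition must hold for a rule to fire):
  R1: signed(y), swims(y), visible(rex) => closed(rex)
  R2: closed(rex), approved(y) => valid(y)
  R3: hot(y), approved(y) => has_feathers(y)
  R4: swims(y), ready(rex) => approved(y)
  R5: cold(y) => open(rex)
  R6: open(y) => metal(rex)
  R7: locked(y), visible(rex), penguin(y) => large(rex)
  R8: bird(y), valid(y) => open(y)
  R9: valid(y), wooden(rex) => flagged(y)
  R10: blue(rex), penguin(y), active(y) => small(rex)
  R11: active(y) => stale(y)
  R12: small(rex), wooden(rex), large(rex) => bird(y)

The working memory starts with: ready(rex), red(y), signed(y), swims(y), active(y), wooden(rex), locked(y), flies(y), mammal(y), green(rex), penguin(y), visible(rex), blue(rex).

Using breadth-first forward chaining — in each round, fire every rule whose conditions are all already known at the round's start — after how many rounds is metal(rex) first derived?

4

Round 1: R1 [signed(y), swims(y), visible(rex) => closed(rex)]; R4 [swims(y), ready(rex) => approved(y)]; R7 [locked(y), visible(rex), penguin(y) => large(rex)]; R10 [blue(rex), penguin(y), active(y) => small(rex)]; R11 [active(y) => stale(y)]. Adds closed(rex), approved(y), large(rex), small(rex), stale(y).
Round 2: R2 [closed(rex), approved(y) => valid(y)]; R12 [small(rex), wooden(rex), large(rex) => bird(y)]. Adds valid(y), bird(y).
Round 3: R8 [bird(y), valid(y) => open(y)]; R9 [valid(y), wooden(rex) => flagged(y)]. Adds open(y), flagged(y).
Round 4: R6 [open(y) => metal(rex)]. Adds metal(rex).
metal(rex) first appears in round 4.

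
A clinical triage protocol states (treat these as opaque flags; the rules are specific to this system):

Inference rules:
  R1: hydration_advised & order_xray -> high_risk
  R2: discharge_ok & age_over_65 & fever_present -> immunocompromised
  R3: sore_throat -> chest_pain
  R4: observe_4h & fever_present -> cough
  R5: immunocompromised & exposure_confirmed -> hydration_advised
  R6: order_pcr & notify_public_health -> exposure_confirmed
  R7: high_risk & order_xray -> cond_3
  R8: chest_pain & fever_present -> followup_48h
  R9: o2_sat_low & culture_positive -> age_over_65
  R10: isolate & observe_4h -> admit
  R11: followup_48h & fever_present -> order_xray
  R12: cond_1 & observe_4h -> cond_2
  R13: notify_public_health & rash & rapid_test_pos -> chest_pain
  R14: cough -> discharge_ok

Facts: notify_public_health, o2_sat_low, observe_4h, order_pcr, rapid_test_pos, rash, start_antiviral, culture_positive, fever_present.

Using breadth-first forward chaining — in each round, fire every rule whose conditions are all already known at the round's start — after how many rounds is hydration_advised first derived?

4

Round 1: R4 [observe_4h & fever_present -> cough]; R6 [order_pcr & notify_public_health -> exposure_confirmed]; R9 [o2_sat_low & culture_positive -> age_over_65]; R13 [notify_public_health & rash & rapid_test_pos -> chest_pain]. New: cough, exposure_confirmed, age_over_65, chest_pain.
Round 2: R8 [chest_pain & fever_present -> followup_48h]; R14 [cough -> discharge_ok]. New: followup_48h, discharge_ok.
Round 3: R2 [discharge_ok & age_over_65 & fever_present -> immunocompromised]; R11 [followup_48h & fever_present -> order_xray]. New: immunocompromised, order_xray.
Round 4: R5 [immunocompromised & exposure_confirmed -> hydration_advised]. New: hydration_advised.
hydration_advised first appears in round 4.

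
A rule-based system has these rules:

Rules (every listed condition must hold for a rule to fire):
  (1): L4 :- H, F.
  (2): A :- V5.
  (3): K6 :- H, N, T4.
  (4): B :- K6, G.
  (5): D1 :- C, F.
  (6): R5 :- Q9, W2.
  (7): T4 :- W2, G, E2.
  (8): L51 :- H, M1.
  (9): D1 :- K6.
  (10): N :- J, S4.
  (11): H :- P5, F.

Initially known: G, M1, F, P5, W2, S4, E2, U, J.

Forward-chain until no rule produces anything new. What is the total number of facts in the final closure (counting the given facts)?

Round 1: (7) [T4 :- W2, G, E2.]; (10) [N :- J, S4.]; (11) [H :- P5, F.]. New: T4, N, H.
Round 2: (1) [L4 :- H, F.]; (3) [K6 :- H, N, T4.]; (8) [L51 :- H, M1.]. New: L4, K6, L51.
Round 3: (4) [B :- K6, G.]; (9) [D1 :- K6.]. New: B, D1.
Closure: {B, D1, E2, F, G, H, J, K6, L4, L51, M1, N, P5, S4, T4, U, W2} — 17 facts.

17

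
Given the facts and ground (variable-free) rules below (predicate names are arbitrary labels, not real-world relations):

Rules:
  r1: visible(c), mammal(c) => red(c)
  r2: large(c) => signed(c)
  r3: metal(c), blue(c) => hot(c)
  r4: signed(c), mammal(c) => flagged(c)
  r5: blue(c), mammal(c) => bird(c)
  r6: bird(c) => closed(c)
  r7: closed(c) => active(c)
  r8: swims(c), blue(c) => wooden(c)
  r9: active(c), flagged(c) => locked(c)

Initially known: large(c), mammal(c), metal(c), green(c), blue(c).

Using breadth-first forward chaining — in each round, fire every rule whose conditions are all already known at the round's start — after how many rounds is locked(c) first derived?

Round 1 — r2, r3, r5, derive signed(c), hot(c), bird(c).
Round 2 — r4, r6, derive flagged(c), closed(c).
Round 3 — r7, derive active(c).
Round 4 — r9, derive locked(c).
locked(c) first appears in round 4.

4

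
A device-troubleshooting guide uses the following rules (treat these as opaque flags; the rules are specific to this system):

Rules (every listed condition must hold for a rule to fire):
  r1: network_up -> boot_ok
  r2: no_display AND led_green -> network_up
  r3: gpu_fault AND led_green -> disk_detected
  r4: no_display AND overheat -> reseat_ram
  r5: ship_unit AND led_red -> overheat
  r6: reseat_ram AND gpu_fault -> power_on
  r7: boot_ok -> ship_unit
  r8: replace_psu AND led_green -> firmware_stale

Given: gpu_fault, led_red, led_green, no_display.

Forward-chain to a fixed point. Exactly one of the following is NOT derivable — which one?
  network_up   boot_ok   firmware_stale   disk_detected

Round 1: r2 [no_display AND led_green -> network_up]; r3 [gpu_fault AND led_green -> disk_detected]. New: network_up, disk_detected.
Round 2: r1 [network_up -> boot_ok]. New: boot_ok.
Round 3: r7 [boot_ok -> ship_unit]. New: ship_unit.
Round 4: r5 [ship_unit AND led_red -> overheat]. New: overheat.
Round 5: r4 [no_display AND overheat -> reseat_ram]. New: reseat_ram.
Round 6: r6 [reseat_ram AND gpu_fault -> power_on]. New: power_on.
Derived: network_up (round 1), disk_detected (round 1), boot_ok (round 2). firmware_stale never appears in any round.

firmware_stale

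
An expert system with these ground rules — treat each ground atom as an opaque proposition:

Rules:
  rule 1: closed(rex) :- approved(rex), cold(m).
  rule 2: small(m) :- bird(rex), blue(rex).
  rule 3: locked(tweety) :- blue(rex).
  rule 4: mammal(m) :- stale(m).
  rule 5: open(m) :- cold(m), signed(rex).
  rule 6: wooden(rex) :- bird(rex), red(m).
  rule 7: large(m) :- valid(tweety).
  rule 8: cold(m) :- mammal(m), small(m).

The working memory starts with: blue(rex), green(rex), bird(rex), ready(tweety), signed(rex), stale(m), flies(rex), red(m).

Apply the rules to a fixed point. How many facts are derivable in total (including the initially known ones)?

Round 1: rule 2 [small(m) :- bird(rex), blue(rex).]; rule 3 [locked(tweety) :- blue(rex).]; rule 4 [mammal(m) :- stale(m).]; rule 6 [wooden(rex) :- bird(rex), red(m).]. New: small(m), locked(tweety), mammal(m), wooden(rex).
Round 2: rule 8 [cold(m) :- mammal(m), small(m).]. New: cold(m).
Round 3: rule 5 [open(m) :- cold(m), signed(rex).]. New: open(m).
Closure: {bird(rex), blue(rex), cold(m), flies(rex), green(rex), locked(tweety), mammal(m), open(m), ready(tweety), red(m), signed(rex), small(m), stale(m), wooden(rex)} — 14 facts.

14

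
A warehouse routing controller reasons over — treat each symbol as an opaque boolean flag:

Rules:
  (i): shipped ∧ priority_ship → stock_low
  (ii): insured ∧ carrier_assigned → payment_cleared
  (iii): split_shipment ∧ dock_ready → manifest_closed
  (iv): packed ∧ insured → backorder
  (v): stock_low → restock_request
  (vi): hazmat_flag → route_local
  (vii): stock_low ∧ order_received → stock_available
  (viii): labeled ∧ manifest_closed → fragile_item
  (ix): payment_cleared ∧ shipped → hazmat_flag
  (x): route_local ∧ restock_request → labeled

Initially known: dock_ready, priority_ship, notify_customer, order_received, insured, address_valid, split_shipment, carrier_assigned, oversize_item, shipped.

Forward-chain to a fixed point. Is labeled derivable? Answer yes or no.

yes

Round 1: (i) [shipped ∧ priority_ship → stock_low]; (ii) [insured ∧ carrier_assigned → payment_cleared]; (iii) [split_shipment ∧ dock_ready → manifest_closed]. New: stock_low, payment_cleared, manifest_closed.
Round 2: (v) [stock_low → restock_request]; (vii) [stock_low ∧ order_received → stock_available]; (ix) [payment_cleared ∧ shipped → hazmat_flag]. New: restock_request, stock_available, hazmat_flag.
Round 3: (vi) [hazmat_flag → route_local]. New: route_local.
Round 4: (x) [route_local ∧ restock_request → labeled]. New: labeled.
Round 5: (viii) [labeled ∧ manifest_closed → fragile_item]. New: fragile_item.
labeled appears in round 4, so it is derivable.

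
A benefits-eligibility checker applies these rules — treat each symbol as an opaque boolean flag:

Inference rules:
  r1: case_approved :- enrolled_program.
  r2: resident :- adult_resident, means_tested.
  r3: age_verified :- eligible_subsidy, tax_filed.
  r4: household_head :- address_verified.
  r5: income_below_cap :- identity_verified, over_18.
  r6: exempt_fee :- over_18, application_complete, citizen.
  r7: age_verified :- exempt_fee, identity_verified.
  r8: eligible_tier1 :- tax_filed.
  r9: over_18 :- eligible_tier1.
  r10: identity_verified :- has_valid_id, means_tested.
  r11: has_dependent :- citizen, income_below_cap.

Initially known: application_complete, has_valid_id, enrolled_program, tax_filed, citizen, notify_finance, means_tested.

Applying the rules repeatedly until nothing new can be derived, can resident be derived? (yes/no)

Round 1 — r1, r8, r10, derive case_approved, eligible_tier1, identity_verified.
Round 2 — r9, derive over_18.
Round 3 — r5, r6, derive income_below_cap, exempt_fee.
Round 4 — r7, r11, derive age_verified, has_dependent.
Fixed point reached. resident is concluded only by r2; r2 needs adult_resident (never derived).

no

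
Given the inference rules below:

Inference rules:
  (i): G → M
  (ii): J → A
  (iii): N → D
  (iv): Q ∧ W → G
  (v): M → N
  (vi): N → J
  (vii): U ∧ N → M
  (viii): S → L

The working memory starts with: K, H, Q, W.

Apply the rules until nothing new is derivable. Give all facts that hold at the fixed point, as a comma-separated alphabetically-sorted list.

Round 1 fires (iv), giving G.
Round 2 fires (i), giving M.
Round 3 fires (v), giving N.
Round 4 fires (iii), (vi), giving D, J.
Round 5 fires (ii), giving A.

A, D, G, H, J, K, M, N, Q, W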